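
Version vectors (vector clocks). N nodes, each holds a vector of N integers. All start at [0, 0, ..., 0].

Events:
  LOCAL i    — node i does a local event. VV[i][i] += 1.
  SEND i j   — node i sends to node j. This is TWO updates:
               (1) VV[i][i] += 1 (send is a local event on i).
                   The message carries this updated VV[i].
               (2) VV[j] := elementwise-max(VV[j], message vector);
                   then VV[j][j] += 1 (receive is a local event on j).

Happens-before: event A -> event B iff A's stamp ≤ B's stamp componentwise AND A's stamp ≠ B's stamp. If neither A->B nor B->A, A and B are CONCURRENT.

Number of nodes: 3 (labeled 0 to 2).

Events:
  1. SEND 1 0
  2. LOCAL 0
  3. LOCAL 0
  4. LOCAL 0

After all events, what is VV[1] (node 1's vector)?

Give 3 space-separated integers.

Initial: VV[0]=[0, 0, 0]
Initial: VV[1]=[0, 0, 0]
Initial: VV[2]=[0, 0, 0]
Event 1: SEND 1->0: VV[1][1]++ -> VV[1]=[0, 1, 0], msg_vec=[0, 1, 0]; VV[0]=max(VV[0],msg_vec) then VV[0][0]++ -> VV[0]=[1, 1, 0]
Event 2: LOCAL 0: VV[0][0]++ -> VV[0]=[2, 1, 0]
Event 3: LOCAL 0: VV[0][0]++ -> VV[0]=[3, 1, 0]
Event 4: LOCAL 0: VV[0][0]++ -> VV[0]=[4, 1, 0]
Final vectors: VV[0]=[4, 1, 0]; VV[1]=[0, 1, 0]; VV[2]=[0, 0, 0]

Answer: 0 1 0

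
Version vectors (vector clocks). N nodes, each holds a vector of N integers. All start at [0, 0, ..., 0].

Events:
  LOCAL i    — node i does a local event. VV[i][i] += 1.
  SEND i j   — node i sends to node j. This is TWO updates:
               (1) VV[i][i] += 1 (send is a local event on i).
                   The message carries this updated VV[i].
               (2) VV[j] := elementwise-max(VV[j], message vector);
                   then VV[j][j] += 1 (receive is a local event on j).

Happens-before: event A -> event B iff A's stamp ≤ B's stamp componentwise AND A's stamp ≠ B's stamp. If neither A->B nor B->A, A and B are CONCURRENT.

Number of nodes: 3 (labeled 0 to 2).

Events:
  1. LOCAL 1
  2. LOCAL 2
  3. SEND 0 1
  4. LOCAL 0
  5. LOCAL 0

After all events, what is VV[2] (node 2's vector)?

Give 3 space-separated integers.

Initial: VV[0]=[0, 0, 0]
Initial: VV[1]=[0, 0, 0]
Initial: VV[2]=[0, 0, 0]
Event 1: LOCAL 1: VV[1][1]++ -> VV[1]=[0, 1, 0]
Event 2: LOCAL 2: VV[2][2]++ -> VV[2]=[0, 0, 1]
Event 3: SEND 0->1: VV[0][0]++ -> VV[0]=[1, 0, 0], msg_vec=[1, 0, 0]; VV[1]=max(VV[1],msg_vec) then VV[1][1]++ -> VV[1]=[1, 2, 0]
Event 4: LOCAL 0: VV[0][0]++ -> VV[0]=[2, 0, 0]
Event 5: LOCAL 0: VV[0][0]++ -> VV[0]=[3, 0, 0]
Final vectors: VV[0]=[3, 0, 0]; VV[1]=[1, 2, 0]; VV[2]=[0, 0, 1]

Answer: 0 0 1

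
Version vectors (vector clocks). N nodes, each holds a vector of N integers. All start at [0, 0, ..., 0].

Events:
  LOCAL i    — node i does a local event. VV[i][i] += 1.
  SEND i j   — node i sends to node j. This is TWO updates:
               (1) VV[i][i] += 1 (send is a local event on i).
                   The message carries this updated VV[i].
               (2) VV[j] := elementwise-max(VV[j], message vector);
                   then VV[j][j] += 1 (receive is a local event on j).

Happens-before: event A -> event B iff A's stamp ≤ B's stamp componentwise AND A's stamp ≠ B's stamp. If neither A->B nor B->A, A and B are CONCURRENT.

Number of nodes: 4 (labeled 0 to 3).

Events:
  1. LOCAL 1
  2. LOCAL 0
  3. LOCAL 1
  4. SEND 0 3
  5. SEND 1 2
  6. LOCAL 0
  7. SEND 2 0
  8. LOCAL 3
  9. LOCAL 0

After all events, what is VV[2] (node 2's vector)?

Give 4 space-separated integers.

Answer: 0 3 2 0

Derivation:
Initial: VV[0]=[0, 0, 0, 0]
Initial: VV[1]=[0, 0, 0, 0]
Initial: VV[2]=[0, 0, 0, 0]
Initial: VV[3]=[0, 0, 0, 0]
Event 1: LOCAL 1: VV[1][1]++ -> VV[1]=[0, 1, 0, 0]
Event 2: LOCAL 0: VV[0][0]++ -> VV[0]=[1, 0, 0, 0]
Event 3: LOCAL 1: VV[1][1]++ -> VV[1]=[0, 2, 0, 0]
Event 4: SEND 0->3: VV[0][0]++ -> VV[0]=[2, 0, 0, 0], msg_vec=[2, 0, 0, 0]; VV[3]=max(VV[3],msg_vec) then VV[3][3]++ -> VV[3]=[2, 0, 0, 1]
Event 5: SEND 1->2: VV[1][1]++ -> VV[1]=[0, 3, 0, 0], msg_vec=[0, 3, 0, 0]; VV[2]=max(VV[2],msg_vec) then VV[2][2]++ -> VV[2]=[0, 3, 1, 0]
Event 6: LOCAL 0: VV[0][0]++ -> VV[0]=[3, 0, 0, 0]
Event 7: SEND 2->0: VV[2][2]++ -> VV[2]=[0, 3, 2, 0], msg_vec=[0, 3, 2, 0]; VV[0]=max(VV[0],msg_vec) then VV[0][0]++ -> VV[0]=[4, 3, 2, 0]
Event 8: LOCAL 3: VV[3][3]++ -> VV[3]=[2, 0, 0, 2]
Event 9: LOCAL 0: VV[0][0]++ -> VV[0]=[5, 3, 2, 0]
Final vectors: VV[0]=[5, 3, 2, 0]; VV[1]=[0, 3, 0, 0]; VV[2]=[0, 3, 2, 0]; VV[3]=[2, 0, 0, 2]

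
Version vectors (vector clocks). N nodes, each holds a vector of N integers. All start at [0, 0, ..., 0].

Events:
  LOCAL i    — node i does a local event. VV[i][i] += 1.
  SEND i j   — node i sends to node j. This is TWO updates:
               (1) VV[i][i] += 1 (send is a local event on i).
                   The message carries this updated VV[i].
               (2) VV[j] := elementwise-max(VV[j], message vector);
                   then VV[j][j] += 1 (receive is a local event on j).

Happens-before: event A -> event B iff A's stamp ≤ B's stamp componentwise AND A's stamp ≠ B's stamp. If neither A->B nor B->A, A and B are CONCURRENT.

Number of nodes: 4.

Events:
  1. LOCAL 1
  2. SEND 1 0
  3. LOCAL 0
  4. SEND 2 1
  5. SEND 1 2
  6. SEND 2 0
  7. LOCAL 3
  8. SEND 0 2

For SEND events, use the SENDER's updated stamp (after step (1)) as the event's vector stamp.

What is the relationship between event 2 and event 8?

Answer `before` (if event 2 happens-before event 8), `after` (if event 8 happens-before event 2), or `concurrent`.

Initial: VV[0]=[0, 0, 0, 0]
Initial: VV[1]=[0, 0, 0, 0]
Initial: VV[2]=[0, 0, 0, 0]
Initial: VV[3]=[0, 0, 0, 0]
Event 1: LOCAL 1: VV[1][1]++ -> VV[1]=[0, 1, 0, 0]
Event 2: SEND 1->0: VV[1][1]++ -> VV[1]=[0, 2, 0, 0], msg_vec=[0, 2, 0, 0]; VV[0]=max(VV[0],msg_vec) then VV[0][0]++ -> VV[0]=[1, 2, 0, 0]
Event 3: LOCAL 0: VV[0][0]++ -> VV[0]=[2, 2, 0, 0]
Event 4: SEND 2->1: VV[2][2]++ -> VV[2]=[0, 0, 1, 0], msg_vec=[0, 0, 1, 0]; VV[1]=max(VV[1],msg_vec) then VV[1][1]++ -> VV[1]=[0, 3, 1, 0]
Event 5: SEND 1->2: VV[1][1]++ -> VV[1]=[0, 4, 1, 0], msg_vec=[0, 4, 1, 0]; VV[2]=max(VV[2],msg_vec) then VV[2][2]++ -> VV[2]=[0, 4, 2, 0]
Event 6: SEND 2->0: VV[2][2]++ -> VV[2]=[0, 4, 3, 0], msg_vec=[0, 4, 3, 0]; VV[0]=max(VV[0],msg_vec) then VV[0][0]++ -> VV[0]=[3, 4, 3, 0]
Event 7: LOCAL 3: VV[3][3]++ -> VV[3]=[0, 0, 0, 1]
Event 8: SEND 0->2: VV[0][0]++ -> VV[0]=[4, 4, 3, 0], msg_vec=[4, 4, 3, 0]; VV[2]=max(VV[2],msg_vec) then VV[2][2]++ -> VV[2]=[4, 4, 4, 0]
Event 2 stamp: [0, 2, 0, 0]
Event 8 stamp: [4, 4, 3, 0]
[0, 2, 0, 0] <= [4, 4, 3, 0]? True
[4, 4, 3, 0] <= [0, 2, 0, 0]? False
Relation: before

Answer: before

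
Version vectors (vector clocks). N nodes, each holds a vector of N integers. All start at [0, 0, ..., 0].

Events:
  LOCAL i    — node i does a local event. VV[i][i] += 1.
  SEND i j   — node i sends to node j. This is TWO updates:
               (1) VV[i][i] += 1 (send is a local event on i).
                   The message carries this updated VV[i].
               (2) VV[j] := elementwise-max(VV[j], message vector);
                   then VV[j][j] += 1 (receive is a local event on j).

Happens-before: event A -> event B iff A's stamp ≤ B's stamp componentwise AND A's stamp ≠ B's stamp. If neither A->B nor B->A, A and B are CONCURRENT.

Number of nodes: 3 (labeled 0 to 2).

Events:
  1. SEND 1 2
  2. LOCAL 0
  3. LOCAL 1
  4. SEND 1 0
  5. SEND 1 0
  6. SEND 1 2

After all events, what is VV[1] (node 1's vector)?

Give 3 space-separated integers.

Initial: VV[0]=[0, 0, 0]
Initial: VV[1]=[0, 0, 0]
Initial: VV[2]=[0, 0, 0]
Event 1: SEND 1->2: VV[1][1]++ -> VV[1]=[0, 1, 0], msg_vec=[0, 1, 0]; VV[2]=max(VV[2],msg_vec) then VV[2][2]++ -> VV[2]=[0, 1, 1]
Event 2: LOCAL 0: VV[0][0]++ -> VV[0]=[1, 0, 0]
Event 3: LOCAL 1: VV[1][1]++ -> VV[1]=[0, 2, 0]
Event 4: SEND 1->0: VV[1][1]++ -> VV[1]=[0, 3, 0], msg_vec=[0, 3, 0]; VV[0]=max(VV[0],msg_vec) then VV[0][0]++ -> VV[0]=[2, 3, 0]
Event 5: SEND 1->0: VV[1][1]++ -> VV[1]=[0, 4, 0], msg_vec=[0, 4, 0]; VV[0]=max(VV[0],msg_vec) then VV[0][0]++ -> VV[0]=[3, 4, 0]
Event 6: SEND 1->2: VV[1][1]++ -> VV[1]=[0, 5, 0], msg_vec=[0, 5, 0]; VV[2]=max(VV[2],msg_vec) then VV[2][2]++ -> VV[2]=[0, 5, 2]
Final vectors: VV[0]=[3, 4, 0]; VV[1]=[0, 5, 0]; VV[2]=[0, 5, 2]

Answer: 0 5 0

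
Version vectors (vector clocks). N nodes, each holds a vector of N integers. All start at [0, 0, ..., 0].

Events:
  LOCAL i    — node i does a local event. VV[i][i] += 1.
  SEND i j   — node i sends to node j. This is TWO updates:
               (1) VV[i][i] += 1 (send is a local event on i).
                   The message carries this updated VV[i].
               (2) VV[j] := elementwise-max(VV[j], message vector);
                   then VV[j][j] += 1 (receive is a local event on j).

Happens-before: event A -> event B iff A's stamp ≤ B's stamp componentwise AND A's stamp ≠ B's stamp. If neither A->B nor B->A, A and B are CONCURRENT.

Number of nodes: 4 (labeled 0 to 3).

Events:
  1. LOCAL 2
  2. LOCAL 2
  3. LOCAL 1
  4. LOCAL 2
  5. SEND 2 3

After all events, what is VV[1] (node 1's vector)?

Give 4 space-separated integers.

Initial: VV[0]=[0, 0, 0, 0]
Initial: VV[1]=[0, 0, 0, 0]
Initial: VV[2]=[0, 0, 0, 0]
Initial: VV[3]=[0, 0, 0, 0]
Event 1: LOCAL 2: VV[2][2]++ -> VV[2]=[0, 0, 1, 0]
Event 2: LOCAL 2: VV[2][2]++ -> VV[2]=[0, 0, 2, 0]
Event 3: LOCAL 1: VV[1][1]++ -> VV[1]=[0, 1, 0, 0]
Event 4: LOCAL 2: VV[2][2]++ -> VV[2]=[0, 0, 3, 0]
Event 5: SEND 2->3: VV[2][2]++ -> VV[2]=[0, 0, 4, 0], msg_vec=[0, 0, 4, 0]; VV[3]=max(VV[3],msg_vec) then VV[3][3]++ -> VV[3]=[0, 0, 4, 1]
Final vectors: VV[0]=[0, 0, 0, 0]; VV[1]=[0, 1, 0, 0]; VV[2]=[0, 0, 4, 0]; VV[3]=[0, 0, 4, 1]

Answer: 0 1 0 0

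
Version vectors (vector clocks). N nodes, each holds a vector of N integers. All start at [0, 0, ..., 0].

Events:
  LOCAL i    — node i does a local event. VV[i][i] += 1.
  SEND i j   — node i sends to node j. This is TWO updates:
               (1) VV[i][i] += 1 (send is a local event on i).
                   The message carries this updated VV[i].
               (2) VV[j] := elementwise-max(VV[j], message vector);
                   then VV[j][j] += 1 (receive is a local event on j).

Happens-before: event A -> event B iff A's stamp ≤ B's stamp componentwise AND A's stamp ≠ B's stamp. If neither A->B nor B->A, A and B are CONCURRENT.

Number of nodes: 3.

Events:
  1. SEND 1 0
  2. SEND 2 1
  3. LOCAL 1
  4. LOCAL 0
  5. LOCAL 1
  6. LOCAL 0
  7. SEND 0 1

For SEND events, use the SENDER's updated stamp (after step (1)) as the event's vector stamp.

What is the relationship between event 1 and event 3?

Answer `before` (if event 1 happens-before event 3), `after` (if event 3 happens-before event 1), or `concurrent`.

Answer: before

Derivation:
Initial: VV[0]=[0, 0, 0]
Initial: VV[1]=[0, 0, 0]
Initial: VV[2]=[0, 0, 0]
Event 1: SEND 1->0: VV[1][1]++ -> VV[1]=[0, 1, 0], msg_vec=[0, 1, 0]; VV[0]=max(VV[0],msg_vec) then VV[0][0]++ -> VV[0]=[1, 1, 0]
Event 2: SEND 2->1: VV[2][2]++ -> VV[2]=[0, 0, 1], msg_vec=[0, 0, 1]; VV[1]=max(VV[1],msg_vec) then VV[1][1]++ -> VV[1]=[0, 2, 1]
Event 3: LOCAL 1: VV[1][1]++ -> VV[1]=[0, 3, 1]
Event 4: LOCAL 0: VV[0][0]++ -> VV[0]=[2, 1, 0]
Event 5: LOCAL 1: VV[1][1]++ -> VV[1]=[0, 4, 1]
Event 6: LOCAL 0: VV[0][0]++ -> VV[0]=[3, 1, 0]
Event 7: SEND 0->1: VV[0][0]++ -> VV[0]=[4, 1, 0], msg_vec=[4, 1, 0]; VV[1]=max(VV[1],msg_vec) then VV[1][1]++ -> VV[1]=[4, 5, 1]
Event 1 stamp: [0, 1, 0]
Event 3 stamp: [0, 3, 1]
[0, 1, 0] <= [0, 3, 1]? True
[0, 3, 1] <= [0, 1, 0]? False
Relation: before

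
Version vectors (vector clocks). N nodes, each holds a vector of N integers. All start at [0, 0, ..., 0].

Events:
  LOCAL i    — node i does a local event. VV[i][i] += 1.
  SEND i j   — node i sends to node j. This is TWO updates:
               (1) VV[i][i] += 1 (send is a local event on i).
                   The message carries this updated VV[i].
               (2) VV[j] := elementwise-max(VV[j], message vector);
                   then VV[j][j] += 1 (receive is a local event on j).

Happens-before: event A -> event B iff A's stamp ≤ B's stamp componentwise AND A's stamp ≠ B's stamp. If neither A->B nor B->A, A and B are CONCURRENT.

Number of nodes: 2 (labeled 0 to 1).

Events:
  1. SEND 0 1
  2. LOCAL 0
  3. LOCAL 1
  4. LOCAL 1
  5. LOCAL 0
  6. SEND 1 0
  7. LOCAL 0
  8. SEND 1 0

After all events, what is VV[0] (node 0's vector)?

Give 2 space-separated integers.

Initial: VV[0]=[0, 0]
Initial: VV[1]=[0, 0]
Event 1: SEND 0->1: VV[0][0]++ -> VV[0]=[1, 0], msg_vec=[1, 0]; VV[1]=max(VV[1],msg_vec) then VV[1][1]++ -> VV[1]=[1, 1]
Event 2: LOCAL 0: VV[0][0]++ -> VV[0]=[2, 0]
Event 3: LOCAL 1: VV[1][1]++ -> VV[1]=[1, 2]
Event 4: LOCAL 1: VV[1][1]++ -> VV[1]=[1, 3]
Event 5: LOCAL 0: VV[0][0]++ -> VV[0]=[3, 0]
Event 6: SEND 1->0: VV[1][1]++ -> VV[1]=[1, 4], msg_vec=[1, 4]; VV[0]=max(VV[0],msg_vec) then VV[0][0]++ -> VV[0]=[4, 4]
Event 7: LOCAL 0: VV[0][0]++ -> VV[0]=[5, 4]
Event 8: SEND 1->0: VV[1][1]++ -> VV[1]=[1, 5], msg_vec=[1, 5]; VV[0]=max(VV[0],msg_vec) then VV[0][0]++ -> VV[0]=[6, 5]
Final vectors: VV[0]=[6, 5]; VV[1]=[1, 5]

Answer: 6 5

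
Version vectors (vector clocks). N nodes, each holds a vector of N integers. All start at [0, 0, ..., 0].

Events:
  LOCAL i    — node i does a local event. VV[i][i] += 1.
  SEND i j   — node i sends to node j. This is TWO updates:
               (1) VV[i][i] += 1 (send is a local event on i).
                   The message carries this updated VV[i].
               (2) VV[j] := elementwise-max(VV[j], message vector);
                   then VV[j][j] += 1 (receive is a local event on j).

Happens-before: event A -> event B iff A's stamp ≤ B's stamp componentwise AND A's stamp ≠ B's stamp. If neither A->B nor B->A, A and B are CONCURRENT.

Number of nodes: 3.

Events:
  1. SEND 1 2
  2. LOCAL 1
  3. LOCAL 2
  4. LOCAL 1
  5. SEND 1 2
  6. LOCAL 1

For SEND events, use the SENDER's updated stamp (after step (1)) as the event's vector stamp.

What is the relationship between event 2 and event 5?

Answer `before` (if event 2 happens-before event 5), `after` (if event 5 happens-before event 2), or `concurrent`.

Initial: VV[0]=[0, 0, 0]
Initial: VV[1]=[0, 0, 0]
Initial: VV[2]=[0, 0, 0]
Event 1: SEND 1->2: VV[1][1]++ -> VV[1]=[0, 1, 0], msg_vec=[0, 1, 0]; VV[2]=max(VV[2],msg_vec) then VV[2][2]++ -> VV[2]=[0, 1, 1]
Event 2: LOCAL 1: VV[1][1]++ -> VV[1]=[0, 2, 0]
Event 3: LOCAL 2: VV[2][2]++ -> VV[2]=[0, 1, 2]
Event 4: LOCAL 1: VV[1][1]++ -> VV[1]=[0, 3, 0]
Event 5: SEND 1->2: VV[1][1]++ -> VV[1]=[0, 4, 0], msg_vec=[0, 4, 0]; VV[2]=max(VV[2],msg_vec) then VV[2][2]++ -> VV[2]=[0, 4, 3]
Event 6: LOCAL 1: VV[1][1]++ -> VV[1]=[0, 5, 0]
Event 2 stamp: [0, 2, 0]
Event 5 stamp: [0, 4, 0]
[0, 2, 0] <= [0, 4, 0]? True
[0, 4, 0] <= [0, 2, 0]? False
Relation: before

Answer: before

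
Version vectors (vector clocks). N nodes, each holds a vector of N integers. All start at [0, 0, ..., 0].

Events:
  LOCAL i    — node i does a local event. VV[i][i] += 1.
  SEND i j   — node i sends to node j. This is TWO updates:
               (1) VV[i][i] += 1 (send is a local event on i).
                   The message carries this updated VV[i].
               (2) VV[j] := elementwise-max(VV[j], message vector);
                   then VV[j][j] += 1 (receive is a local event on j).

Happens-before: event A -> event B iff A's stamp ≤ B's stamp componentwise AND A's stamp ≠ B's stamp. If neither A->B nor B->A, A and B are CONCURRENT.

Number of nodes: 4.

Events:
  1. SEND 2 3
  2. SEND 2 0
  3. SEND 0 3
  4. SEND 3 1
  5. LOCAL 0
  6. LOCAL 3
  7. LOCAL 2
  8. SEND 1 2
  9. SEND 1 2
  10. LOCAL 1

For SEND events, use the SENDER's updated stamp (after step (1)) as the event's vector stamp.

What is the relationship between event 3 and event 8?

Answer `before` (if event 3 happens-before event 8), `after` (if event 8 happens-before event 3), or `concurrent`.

Answer: before

Derivation:
Initial: VV[0]=[0, 0, 0, 0]
Initial: VV[1]=[0, 0, 0, 0]
Initial: VV[2]=[0, 0, 0, 0]
Initial: VV[3]=[0, 0, 0, 0]
Event 1: SEND 2->3: VV[2][2]++ -> VV[2]=[0, 0, 1, 0], msg_vec=[0, 0, 1, 0]; VV[3]=max(VV[3],msg_vec) then VV[3][3]++ -> VV[3]=[0, 0, 1, 1]
Event 2: SEND 2->0: VV[2][2]++ -> VV[2]=[0, 0, 2, 0], msg_vec=[0, 0, 2, 0]; VV[0]=max(VV[0],msg_vec) then VV[0][0]++ -> VV[0]=[1, 0, 2, 0]
Event 3: SEND 0->3: VV[0][0]++ -> VV[0]=[2, 0, 2, 0], msg_vec=[2, 0, 2, 0]; VV[3]=max(VV[3],msg_vec) then VV[3][3]++ -> VV[3]=[2, 0, 2, 2]
Event 4: SEND 3->1: VV[3][3]++ -> VV[3]=[2, 0, 2, 3], msg_vec=[2, 0, 2, 3]; VV[1]=max(VV[1],msg_vec) then VV[1][1]++ -> VV[1]=[2, 1, 2, 3]
Event 5: LOCAL 0: VV[0][0]++ -> VV[0]=[3, 0, 2, 0]
Event 6: LOCAL 3: VV[3][3]++ -> VV[3]=[2, 0, 2, 4]
Event 7: LOCAL 2: VV[2][2]++ -> VV[2]=[0, 0, 3, 0]
Event 8: SEND 1->2: VV[1][1]++ -> VV[1]=[2, 2, 2, 3], msg_vec=[2, 2, 2, 3]; VV[2]=max(VV[2],msg_vec) then VV[2][2]++ -> VV[2]=[2, 2, 4, 3]
Event 9: SEND 1->2: VV[1][1]++ -> VV[1]=[2, 3, 2, 3], msg_vec=[2, 3, 2, 3]; VV[2]=max(VV[2],msg_vec) then VV[2][2]++ -> VV[2]=[2, 3, 5, 3]
Event 10: LOCAL 1: VV[1][1]++ -> VV[1]=[2, 4, 2, 3]
Event 3 stamp: [2, 0, 2, 0]
Event 8 stamp: [2, 2, 2, 3]
[2, 0, 2, 0] <= [2, 2, 2, 3]? True
[2, 2, 2, 3] <= [2, 0, 2, 0]? False
Relation: before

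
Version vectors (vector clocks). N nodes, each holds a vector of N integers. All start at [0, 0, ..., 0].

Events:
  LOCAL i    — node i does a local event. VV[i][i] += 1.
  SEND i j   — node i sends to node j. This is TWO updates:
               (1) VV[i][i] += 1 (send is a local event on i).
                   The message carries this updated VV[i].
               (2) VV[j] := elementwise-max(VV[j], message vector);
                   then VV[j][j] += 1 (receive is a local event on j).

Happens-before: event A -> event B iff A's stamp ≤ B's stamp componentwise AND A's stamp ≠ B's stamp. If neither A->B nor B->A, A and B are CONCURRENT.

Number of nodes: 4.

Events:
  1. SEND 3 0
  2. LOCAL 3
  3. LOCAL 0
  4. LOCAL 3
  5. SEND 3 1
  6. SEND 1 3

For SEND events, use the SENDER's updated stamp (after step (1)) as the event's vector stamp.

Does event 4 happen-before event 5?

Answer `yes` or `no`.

Initial: VV[0]=[0, 0, 0, 0]
Initial: VV[1]=[0, 0, 0, 0]
Initial: VV[2]=[0, 0, 0, 0]
Initial: VV[3]=[0, 0, 0, 0]
Event 1: SEND 3->0: VV[3][3]++ -> VV[3]=[0, 0, 0, 1], msg_vec=[0, 0, 0, 1]; VV[0]=max(VV[0],msg_vec) then VV[0][0]++ -> VV[0]=[1, 0, 0, 1]
Event 2: LOCAL 3: VV[3][3]++ -> VV[3]=[0, 0, 0, 2]
Event 3: LOCAL 0: VV[0][0]++ -> VV[0]=[2, 0, 0, 1]
Event 4: LOCAL 3: VV[3][3]++ -> VV[3]=[0, 0, 0, 3]
Event 5: SEND 3->1: VV[3][3]++ -> VV[3]=[0, 0, 0, 4], msg_vec=[0, 0, 0, 4]; VV[1]=max(VV[1],msg_vec) then VV[1][1]++ -> VV[1]=[0, 1, 0, 4]
Event 6: SEND 1->3: VV[1][1]++ -> VV[1]=[0, 2, 0, 4], msg_vec=[0, 2, 0, 4]; VV[3]=max(VV[3],msg_vec) then VV[3][3]++ -> VV[3]=[0, 2, 0, 5]
Event 4 stamp: [0, 0, 0, 3]
Event 5 stamp: [0, 0, 0, 4]
[0, 0, 0, 3] <= [0, 0, 0, 4]? True. Equal? False. Happens-before: True

Answer: yes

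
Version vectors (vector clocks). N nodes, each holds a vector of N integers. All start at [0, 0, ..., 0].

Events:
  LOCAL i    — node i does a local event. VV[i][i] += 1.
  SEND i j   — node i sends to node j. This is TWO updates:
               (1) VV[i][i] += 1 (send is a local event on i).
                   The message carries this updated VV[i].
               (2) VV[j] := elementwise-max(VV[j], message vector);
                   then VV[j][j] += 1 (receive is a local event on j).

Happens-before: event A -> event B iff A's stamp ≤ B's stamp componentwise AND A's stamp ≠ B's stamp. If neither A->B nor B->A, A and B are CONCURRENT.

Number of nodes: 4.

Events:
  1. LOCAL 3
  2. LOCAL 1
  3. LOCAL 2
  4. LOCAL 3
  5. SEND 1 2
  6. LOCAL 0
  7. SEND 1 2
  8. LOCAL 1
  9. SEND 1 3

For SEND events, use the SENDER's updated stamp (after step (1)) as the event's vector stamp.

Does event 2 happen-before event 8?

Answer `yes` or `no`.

Answer: yes

Derivation:
Initial: VV[0]=[0, 0, 0, 0]
Initial: VV[1]=[0, 0, 0, 0]
Initial: VV[2]=[0, 0, 0, 0]
Initial: VV[3]=[0, 0, 0, 0]
Event 1: LOCAL 3: VV[3][3]++ -> VV[3]=[0, 0, 0, 1]
Event 2: LOCAL 1: VV[1][1]++ -> VV[1]=[0, 1, 0, 0]
Event 3: LOCAL 2: VV[2][2]++ -> VV[2]=[0, 0, 1, 0]
Event 4: LOCAL 3: VV[3][3]++ -> VV[3]=[0, 0, 0, 2]
Event 5: SEND 1->2: VV[1][1]++ -> VV[1]=[0, 2, 0, 0], msg_vec=[0, 2, 0, 0]; VV[2]=max(VV[2],msg_vec) then VV[2][2]++ -> VV[2]=[0, 2, 2, 0]
Event 6: LOCAL 0: VV[0][0]++ -> VV[0]=[1, 0, 0, 0]
Event 7: SEND 1->2: VV[1][1]++ -> VV[1]=[0, 3, 0, 0], msg_vec=[0, 3, 0, 0]; VV[2]=max(VV[2],msg_vec) then VV[2][2]++ -> VV[2]=[0, 3, 3, 0]
Event 8: LOCAL 1: VV[1][1]++ -> VV[1]=[0, 4, 0, 0]
Event 9: SEND 1->3: VV[1][1]++ -> VV[1]=[0, 5, 0, 0], msg_vec=[0, 5, 0, 0]; VV[3]=max(VV[3],msg_vec) then VV[3][3]++ -> VV[3]=[0, 5, 0, 3]
Event 2 stamp: [0, 1, 0, 0]
Event 8 stamp: [0, 4, 0, 0]
[0, 1, 0, 0] <= [0, 4, 0, 0]? True. Equal? False. Happens-before: True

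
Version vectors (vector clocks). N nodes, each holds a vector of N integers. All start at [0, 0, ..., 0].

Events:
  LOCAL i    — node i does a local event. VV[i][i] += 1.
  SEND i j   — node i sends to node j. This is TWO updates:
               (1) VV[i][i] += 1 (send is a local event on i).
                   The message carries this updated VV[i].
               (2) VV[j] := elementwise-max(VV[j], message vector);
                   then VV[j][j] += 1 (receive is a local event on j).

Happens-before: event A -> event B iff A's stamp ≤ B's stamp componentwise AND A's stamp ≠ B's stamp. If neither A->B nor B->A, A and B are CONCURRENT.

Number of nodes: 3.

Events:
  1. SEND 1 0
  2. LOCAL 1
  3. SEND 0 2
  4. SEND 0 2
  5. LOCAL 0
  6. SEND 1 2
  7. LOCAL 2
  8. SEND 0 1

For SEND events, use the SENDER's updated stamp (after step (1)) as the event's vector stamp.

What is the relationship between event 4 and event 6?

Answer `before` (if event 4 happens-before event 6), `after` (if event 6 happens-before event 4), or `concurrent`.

Answer: concurrent

Derivation:
Initial: VV[0]=[0, 0, 0]
Initial: VV[1]=[0, 0, 0]
Initial: VV[2]=[0, 0, 0]
Event 1: SEND 1->0: VV[1][1]++ -> VV[1]=[0, 1, 0], msg_vec=[0, 1, 0]; VV[0]=max(VV[0],msg_vec) then VV[0][0]++ -> VV[0]=[1, 1, 0]
Event 2: LOCAL 1: VV[1][1]++ -> VV[1]=[0, 2, 0]
Event 3: SEND 0->2: VV[0][0]++ -> VV[0]=[2, 1, 0], msg_vec=[2, 1, 0]; VV[2]=max(VV[2],msg_vec) then VV[2][2]++ -> VV[2]=[2, 1, 1]
Event 4: SEND 0->2: VV[0][0]++ -> VV[0]=[3, 1, 0], msg_vec=[3, 1, 0]; VV[2]=max(VV[2],msg_vec) then VV[2][2]++ -> VV[2]=[3, 1, 2]
Event 5: LOCAL 0: VV[0][0]++ -> VV[0]=[4, 1, 0]
Event 6: SEND 1->2: VV[1][1]++ -> VV[1]=[0, 3, 0], msg_vec=[0, 3, 0]; VV[2]=max(VV[2],msg_vec) then VV[2][2]++ -> VV[2]=[3, 3, 3]
Event 7: LOCAL 2: VV[2][2]++ -> VV[2]=[3, 3, 4]
Event 8: SEND 0->1: VV[0][0]++ -> VV[0]=[5, 1, 0], msg_vec=[5, 1, 0]; VV[1]=max(VV[1],msg_vec) then VV[1][1]++ -> VV[1]=[5, 4, 0]
Event 4 stamp: [3, 1, 0]
Event 6 stamp: [0, 3, 0]
[3, 1, 0] <= [0, 3, 0]? False
[0, 3, 0] <= [3, 1, 0]? False
Relation: concurrent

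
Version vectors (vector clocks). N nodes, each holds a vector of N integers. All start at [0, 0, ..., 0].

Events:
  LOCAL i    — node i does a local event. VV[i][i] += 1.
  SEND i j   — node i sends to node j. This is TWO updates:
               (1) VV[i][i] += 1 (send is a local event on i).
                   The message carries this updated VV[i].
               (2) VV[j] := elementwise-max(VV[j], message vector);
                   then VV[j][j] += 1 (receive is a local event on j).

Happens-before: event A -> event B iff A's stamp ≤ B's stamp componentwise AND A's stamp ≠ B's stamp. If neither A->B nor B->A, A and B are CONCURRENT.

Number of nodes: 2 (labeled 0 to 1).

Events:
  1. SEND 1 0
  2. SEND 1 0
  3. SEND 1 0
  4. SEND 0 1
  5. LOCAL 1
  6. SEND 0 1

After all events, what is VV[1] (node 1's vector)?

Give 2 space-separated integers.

Answer: 5 6

Derivation:
Initial: VV[0]=[0, 0]
Initial: VV[1]=[0, 0]
Event 1: SEND 1->0: VV[1][1]++ -> VV[1]=[0, 1], msg_vec=[0, 1]; VV[0]=max(VV[0],msg_vec) then VV[0][0]++ -> VV[0]=[1, 1]
Event 2: SEND 1->0: VV[1][1]++ -> VV[1]=[0, 2], msg_vec=[0, 2]; VV[0]=max(VV[0],msg_vec) then VV[0][0]++ -> VV[0]=[2, 2]
Event 3: SEND 1->0: VV[1][1]++ -> VV[1]=[0, 3], msg_vec=[0, 3]; VV[0]=max(VV[0],msg_vec) then VV[0][0]++ -> VV[0]=[3, 3]
Event 4: SEND 0->1: VV[0][0]++ -> VV[0]=[4, 3], msg_vec=[4, 3]; VV[1]=max(VV[1],msg_vec) then VV[1][1]++ -> VV[1]=[4, 4]
Event 5: LOCAL 1: VV[1][1]++ -> VV[1]=[4, 5]
Event 6: SEND 0->1: VV[0][0]++ -> VV[0]=[5, 3], msg_vec=[5, 3]; VV[1]=max(VV[1],msg_vec) then VV[1][1]++ -> VV[1]=[5, 6]
Final vectors: VV[0]=[5, 3]; VV[1]=[5, 6]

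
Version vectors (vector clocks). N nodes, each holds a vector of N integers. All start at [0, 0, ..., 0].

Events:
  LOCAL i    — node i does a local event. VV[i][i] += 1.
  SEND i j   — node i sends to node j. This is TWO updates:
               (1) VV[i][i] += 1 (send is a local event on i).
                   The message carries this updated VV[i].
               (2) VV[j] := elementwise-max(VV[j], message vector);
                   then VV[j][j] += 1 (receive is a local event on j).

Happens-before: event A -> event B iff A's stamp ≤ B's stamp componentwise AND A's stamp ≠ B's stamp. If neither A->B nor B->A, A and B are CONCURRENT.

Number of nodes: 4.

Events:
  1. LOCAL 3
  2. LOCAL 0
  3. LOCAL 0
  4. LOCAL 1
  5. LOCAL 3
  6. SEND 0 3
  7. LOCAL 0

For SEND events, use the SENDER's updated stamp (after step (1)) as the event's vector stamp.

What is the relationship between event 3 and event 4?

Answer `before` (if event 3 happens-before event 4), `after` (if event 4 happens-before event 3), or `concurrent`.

Initial: VV[0]=[0, 0, 0, 0]
Initial: VV[1]=[0, 0, 0, 0]
Initial: VV[2]=[0, 0, 0, 0]
Initial: VV[3]=[0, 0, 0, 0]
Event 1: LOCAL 3: VV[3][3]++ -> VV[3]=[0, 0, 0, 1]
Event 2: LOCAL 0: VV[0][0]++ -> VV[0]=[1, 0, 0, 0]
Event 3: LOCAL 0: VV[0][0]++ -> VV[0]=[2, 0, 0, 0]
Event 4: LOCAL 1: VV[1][1]++ -> VV[1]=[0, 1, 0, 0]
Event 5: LOCAL 3: VV[3][3]++ -> VV[3]=[0, 0, 0, 2]
Event 6: SEND 0->3: VV[0][0]++ -> VV[0]=[3, 0, 0, 0], msg_vec=[3, 0, 0, 0]; VV[3]=max(VV[3],msg_vec) then VV[3][3]++ -> VV[3]=[3, 0, 0, 3]
Event 7: LOCAL 0: VV[0][0]++ -> VV[0]=[4, 0, 0, 0]
Event 3 stamp: [2, 0, 0, 0]
Event 4 stamp: [0, 1, 0, 0]
[2, 0, 0, 0] <= [0, 1, 0, 0]? False
[0, 1, 0, 0] <= [2, 0, 0, 0]? False
Relation: concurrent

Answer: concurrent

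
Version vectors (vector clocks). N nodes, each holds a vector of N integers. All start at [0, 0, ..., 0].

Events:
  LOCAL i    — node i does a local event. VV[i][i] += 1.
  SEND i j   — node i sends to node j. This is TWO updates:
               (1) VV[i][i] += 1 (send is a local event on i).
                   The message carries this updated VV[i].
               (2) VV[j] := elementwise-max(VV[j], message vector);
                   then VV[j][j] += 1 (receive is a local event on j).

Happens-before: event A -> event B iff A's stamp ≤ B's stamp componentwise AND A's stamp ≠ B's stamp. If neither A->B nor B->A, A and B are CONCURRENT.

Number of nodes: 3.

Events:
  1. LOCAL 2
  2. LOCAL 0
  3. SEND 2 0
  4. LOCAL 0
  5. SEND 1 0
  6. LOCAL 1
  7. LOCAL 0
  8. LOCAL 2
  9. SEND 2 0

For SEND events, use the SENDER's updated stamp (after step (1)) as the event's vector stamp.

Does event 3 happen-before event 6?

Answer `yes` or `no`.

Initial: VV[0]=[0, 0, 0]
Initial: VV[1]=[0, 0, 0]
Initial: VV[2]=[0, 0, 0]
Event 1: LOCAL 2: VV[2][2]++ -> VV[2]=[0, 0, 1]
Event 2: LOCAL 0: VV[0][0]++ -> VV[0]=[1, 0, 0]
Event 3: SEND 2->0: VV[2][2]++ -> VV[2]=[0, 0, 2], msg_vec=[0, 0, 2]; VV[0]=max(VV[0],msg_vec) then VV[0][0]++ -> VV[0]=[2, 0, 2]
Event 4: LOCAL 0: VV[0][0]++ -> VV[0]=[3, 0, 2]
Event 5: SEND 1->0: VV[1][1]++ -> VV[1]=[0, 1, 0], msg_vec=[0, 1, 0]; VV[0]=max(VV[0],msg_vec) then VV[0][0]++ -> VV[0]=[4, 1, 2]
Event 6: LOCAL 1: VV[1][1]++ -> VV[1]=[0, 2, 0]
Event 7: LOCAL 0: VV[0][0]++ -> VV[0]=[5, 1, 2]
Event 8: LOCAL 2: VV[2][2]++ -> VV[2]=[0, 0, 3]
Event 9: SEND 2->0: VV[2][2]++ -> VV[2]=[0, 0, 4], msg_vec=[0, 0, 4]; VV[0]=max(VV[0],msg_vec) then VV[0][0]++ -> VV[0]=[6, 1, 4]
Event 3 stamp: [0, 0, 2]
Event 6 stamp: [0, 2, 0]
[0, 0, 2] <= [0, 2, 0]? False. Equal? False. Happens-before: False

Answer: no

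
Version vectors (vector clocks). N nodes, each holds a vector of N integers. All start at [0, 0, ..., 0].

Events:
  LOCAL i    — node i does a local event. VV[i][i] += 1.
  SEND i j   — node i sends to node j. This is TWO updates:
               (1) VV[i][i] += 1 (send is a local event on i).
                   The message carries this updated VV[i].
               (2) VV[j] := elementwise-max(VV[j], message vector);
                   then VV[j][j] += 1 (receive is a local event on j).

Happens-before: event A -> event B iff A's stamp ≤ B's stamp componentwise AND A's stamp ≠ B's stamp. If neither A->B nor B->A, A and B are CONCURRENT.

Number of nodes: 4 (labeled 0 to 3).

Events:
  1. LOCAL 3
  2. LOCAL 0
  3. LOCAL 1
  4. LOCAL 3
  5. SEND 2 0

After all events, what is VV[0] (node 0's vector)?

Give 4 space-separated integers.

Answer: 2 0 1 0

Derivation:
Initial: VV[0]=[0, 0, 0, 0]
Initial: VV[1]=[0, 0, 0, 0]
Initial: VV[2]=[0, 0, 0, 0]
Initial: VV[3]=[0, 0, 0, 0]
Event 1: LOCAL 3: VV[3][3]++ -> VV[3]=[0, 0, 0, 1]
Event 2: LOCAL 0: VV[0][0]++ -> VV[0]=[1, 0, 0, 0]
Event 3: LOCAL 1: VV[1][1]++ -> VV[1]=[0, 1, 0, 0]
Event 4: LOCAL 3: VV[3][3]++ -> VV[3]=[0, 0, 0, 2]
Event 5: SEND 2->0: VV[2][2]++ -> VV[2]=[0, 0, 1, 0], msg_vec=[0, 0, 1, 0]; VV[0]=max(VV[0],msg_vec) then VV[0][0]++ -> VV[0]=[2, 0, 1, 0]
Final vectors: VV[0]=[2, 0, 1, 0]; VV[1]=[0, 1, 0, 0]; VV[2]=[0, 0, 1, 0]; VV[3]=[0, 0, 0, 2]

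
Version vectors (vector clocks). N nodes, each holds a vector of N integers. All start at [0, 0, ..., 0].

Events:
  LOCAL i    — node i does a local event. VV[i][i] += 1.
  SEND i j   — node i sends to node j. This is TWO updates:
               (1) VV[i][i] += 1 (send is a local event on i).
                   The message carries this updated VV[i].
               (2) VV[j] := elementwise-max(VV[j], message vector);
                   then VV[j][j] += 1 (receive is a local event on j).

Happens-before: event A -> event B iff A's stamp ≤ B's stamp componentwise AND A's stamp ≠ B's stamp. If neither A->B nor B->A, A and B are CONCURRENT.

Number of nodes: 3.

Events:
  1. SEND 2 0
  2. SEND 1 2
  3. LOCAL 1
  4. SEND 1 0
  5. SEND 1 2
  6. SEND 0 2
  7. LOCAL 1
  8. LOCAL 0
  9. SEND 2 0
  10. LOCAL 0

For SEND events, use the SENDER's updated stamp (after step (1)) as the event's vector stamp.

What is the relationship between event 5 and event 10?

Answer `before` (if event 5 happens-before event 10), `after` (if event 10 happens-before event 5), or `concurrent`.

Answer: before

Derivation:
Initial: VV[0]=[0, 0, 0]
Initial: VV[1]=[0, 0, 0]
Initial: VV[2]=[0, 0, 0]
Event 1: SEND 2->0: VV[2][2]++ -> VV[2]=[0, 0, 1], msg_vec=[0, 0, 1]; VV[0]=max(VV[0],msg_vec) then VV[0][0]++ -> VV[0]=[1, 0, 1]
Event 2: SEND 1->2: VV[1][1]++ -> VV[1]=[0, 1, 0], msg_vec=[0, 1, 0]; VV[2]=max(VV[2],msg_vec) then VV[2][2]++ -> VV[2]=[0, 1, 2]
Event 3: LOCAL 1: VV[1][1]++ -> VV[1]=[0, 2, 0]
Event 4: SEND 1->0: VV[1][1]++ -> VV[1]=[0, 3, 0], msg_vec=[0, 3, 0]; VV[0]=max(VV[0],msg_vec) then VV[0][0]++ -> VV[0]=[2, 3, 1]
Event 5: SEND 1->2: VV[1][1]++ -> VV[1]=[0, 4, 0], msg_vec=[0, 4, 0]; VV[2]=max(VV[2],msg_vec) then VV[2][2]++ -> VV[2]=[0, 4, 3]
Event 6: SEND 0->2: VV[0][0]++ -> VV[0]=[3, 3, 1], msg_vec=[3, 3, 1]; VV[2]=max(VV[2],msg_vec) then VV[2][2]++ -> VV[2]=[3, 4, 4]
Event 7: LOCAL 1: VV[1][1]++ -> VV[1]=[0, 5, 0]
Event 8: LOCAL 0: VV[0][0]++ -> VV[0]=[4, 3, 1]
Event 9: SEND 2->0: VV[2][2]++ -> VV[2]=[3, 4, 5], msg_vec=[3, 4, 5]; VV[0]=max(VV[0],msg_vec) then VV[0][0]++ -> VV[0]=[5, 4, 5]
Event 10: LOCAL 0: VV[0][0]++ -> VV[0]=[6, 4, 5]
Event 5 stamp: [0, 4, 0]
Event 10 stamp: [6, 4, 5]
[0, 4, 0] <= [6, 4, 5]? True
[6, 4, 5] <= [0, 4, 0]? False
Relation: before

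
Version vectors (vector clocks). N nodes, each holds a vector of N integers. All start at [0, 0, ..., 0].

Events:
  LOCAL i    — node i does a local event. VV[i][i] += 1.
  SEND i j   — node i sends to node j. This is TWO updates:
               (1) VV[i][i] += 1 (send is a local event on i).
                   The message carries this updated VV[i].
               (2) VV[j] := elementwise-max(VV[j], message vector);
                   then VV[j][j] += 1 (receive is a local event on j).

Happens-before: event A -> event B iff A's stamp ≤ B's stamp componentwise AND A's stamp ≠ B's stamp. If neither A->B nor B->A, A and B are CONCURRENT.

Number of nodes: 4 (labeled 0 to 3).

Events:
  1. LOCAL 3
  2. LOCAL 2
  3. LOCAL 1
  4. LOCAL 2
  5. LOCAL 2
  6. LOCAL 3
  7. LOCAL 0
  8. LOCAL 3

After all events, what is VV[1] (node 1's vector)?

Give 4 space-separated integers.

Answer: 0 1 0 0

Derivation:
Initial: VV[0]=[0, 0, 0, 0]
Initial: VV[1]=[0, 0, 0, 0]
Initial: VV[2]=[0, 0, 0, 0]
Initial: VV[3]=[0, 0, 0, 0]
Event 1: LOCAL 3: VV[3][3]++ -> VV[3]=[0, 0, 0, 1]
Event 2: LOCAL 2: VV[2][2]++ -> VV[2]=[0, 0, 1, 0]
Event 3: LOCAL 1: VV[1][1]++ -> VV[1]=[0, 1, 0, 0]
Event 4: LOCAL 2: VV[2][2]++ -> VV[2]=[0, 0, 2, 0]
Event 5: LOCAL 2: VV[2][2]++ -> VV[2]=[0, 0, 3, 0]
Event 6: LOCAL 3: VV[3][3]++ -> VV[3]=[0, 0, 0, 2]
Event 7: LOCAL 0: VV[0][0]++ -> VV[0]=[1, 0, 0, 0]
Event 8: LOCAL 3: VV[3][3]++ -> VV[3]=[0, 0, 0, 3]
Final vectors: VV[0]=[1, 0, 0, 0]; VV[1]=[0, 1, 0, 0]; VV[2]=[0, 0, 3, 0]; VV[3]=[0, 0, 0, 3]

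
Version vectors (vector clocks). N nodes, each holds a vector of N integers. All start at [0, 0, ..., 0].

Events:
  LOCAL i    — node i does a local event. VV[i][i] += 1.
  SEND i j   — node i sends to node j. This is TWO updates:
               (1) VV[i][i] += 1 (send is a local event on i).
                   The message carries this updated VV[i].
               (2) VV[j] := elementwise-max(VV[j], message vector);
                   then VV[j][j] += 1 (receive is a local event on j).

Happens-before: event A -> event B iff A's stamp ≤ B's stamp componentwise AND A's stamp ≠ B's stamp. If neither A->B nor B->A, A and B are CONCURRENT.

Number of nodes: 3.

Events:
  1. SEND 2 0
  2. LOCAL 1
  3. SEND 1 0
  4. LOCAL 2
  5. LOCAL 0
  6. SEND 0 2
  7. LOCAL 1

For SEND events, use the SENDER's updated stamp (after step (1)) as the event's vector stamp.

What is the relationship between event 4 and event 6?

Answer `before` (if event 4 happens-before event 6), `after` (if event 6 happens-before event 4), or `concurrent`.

Initial: VV[0]=[0, 0, 0]
Initial: VV[1]=[0, 0, 0]
Initial: VV[2]=[0, 0, 0]
Event 1: SEND 2->0: VV[2][2]++ -> VV[2]=[0, 0, 1], msg_vec=[0, 0, 1]; VV[0]=max(VV[0],msg_vec) then VV[0][0]++ -> VV[0]=[1, 0, 1]
Event 2: LOCAL 1: VV[1][1]++ -> VV[1]=[0, 1, 0]
Event 3: SEND 1->0: VV[1][1]++ -> VV[1]=[0, 2, 0], msg_vec=[0, 2, 0]; VV[0]=max(VV[0],msg_vec) then VV[0][0]++ -> VV[0]=[2, 2, 1]
Event 4: LOCAL 2: VV[2][2]++ -> VV[2]=[0, 0, 2]
Event 5: LOCAL 0: VV[0][0]++ -> VV[0]=[3, 2, 1]
Event 6: SEND 0->2: VV[0][0]++ -> VV[0]=[4, 2, 1], msg_vec=[4, 2, 1]; VV[2]=max(VV[2],msg_vec) then VV[2][2]++ -> VV[2]=[4, 2, 3]
Event 7: LOCAL 1: VV[1][1]++ -> VV[1]=[0, 3, 0]
Event 4 stamp: [0, 0, 2]
Event 6 stamp: [4, 2, 1]
[0, 0, 2] <= [4, 2, 1]? False
[4, 2, 1] <= [0, 0, 2]? False
Relation: concurrent

Answer: concurrent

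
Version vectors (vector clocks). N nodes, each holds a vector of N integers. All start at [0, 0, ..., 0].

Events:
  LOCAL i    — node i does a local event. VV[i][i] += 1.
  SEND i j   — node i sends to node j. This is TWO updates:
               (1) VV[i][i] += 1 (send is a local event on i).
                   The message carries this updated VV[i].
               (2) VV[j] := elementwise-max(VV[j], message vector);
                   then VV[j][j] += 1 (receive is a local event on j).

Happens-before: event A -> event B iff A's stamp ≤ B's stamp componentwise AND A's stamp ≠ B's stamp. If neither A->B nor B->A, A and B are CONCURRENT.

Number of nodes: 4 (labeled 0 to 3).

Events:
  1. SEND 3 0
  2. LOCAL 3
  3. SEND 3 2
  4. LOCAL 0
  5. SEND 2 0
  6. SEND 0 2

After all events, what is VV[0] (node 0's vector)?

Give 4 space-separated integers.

Answer: 4 0 2 3

Derivation:
Initial: VV[0]=[0, 0, 0, 0]
Initial: VV[1]=[0, 0, 0, 0]
Initial: VV[2]=[0, 0, 0, 0]
Initial: VV[3]=[0, 0, 0, 0]
Event 1: SEND 3->0: VV[3][3]++ -> VV[3]=[0, 0, 0, 1], msg_vec=[0, 0, 0, 1]; VV[0]=max(VV[0],msg_vec) then VV[0][0]++ -> VV[0]=[1, 0, 0, 1]
Event 2: LOCAL 3: VV[3][3]++ -> VV[3]=[0, 0, 0, 2]
Event 3: SEND 3->2: VV[3][3]++ -> VV[3]=[0, 0, 0, 3], msg_vec=[0, 0, 0, 3]; VV[2]=max(VV[2],msg_vec) then VV[2][2]++ -> VV[2]=[0, 0, 1, 3]
Event 4: LOCAL 0: VV[0][0]++ -> VV[0]=[2, 0, 0, 1]
Event 5: SEND 2->0: VV[2][2]++ -> VV[2]=[0, 0, 2, 3], msg_vec=[0, 0, 2, 3]; VV[0]=max(VV[0],msg_vec) then VV[0][0]++ -> VV[0]=[3, 0, 2, 3]
Event 6: SEND 0->2: VV[0][0]++ -> VV[0]=[4, 0, 2, 3], msg_vec=[4, 0, 2, 3]; VV[2]=max(VV[2],msg_vec) then VV[2][2]++ -> VV[2]=[4, 0, 3, 3]
Final vectors: VV[0]=[4, 0, 2, 3]; VV[1]=[0, 0, 0, 0]; VV[2]=[4, 0, 3, 3]; VV[3]=[0, 0, 0, 3]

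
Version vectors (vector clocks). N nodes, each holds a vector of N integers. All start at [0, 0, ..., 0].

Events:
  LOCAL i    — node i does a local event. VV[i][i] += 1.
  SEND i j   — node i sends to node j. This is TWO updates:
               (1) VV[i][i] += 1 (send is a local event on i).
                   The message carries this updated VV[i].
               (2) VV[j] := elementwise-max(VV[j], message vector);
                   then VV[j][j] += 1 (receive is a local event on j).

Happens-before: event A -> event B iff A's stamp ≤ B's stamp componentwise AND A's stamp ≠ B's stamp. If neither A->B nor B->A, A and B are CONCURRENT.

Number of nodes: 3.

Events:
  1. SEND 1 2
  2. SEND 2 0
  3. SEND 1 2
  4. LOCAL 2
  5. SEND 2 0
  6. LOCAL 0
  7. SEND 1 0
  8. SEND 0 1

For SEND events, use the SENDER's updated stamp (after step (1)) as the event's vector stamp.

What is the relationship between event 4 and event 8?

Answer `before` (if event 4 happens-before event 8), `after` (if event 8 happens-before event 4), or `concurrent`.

Initial: VV[0]=[0, 0, 0]
Initial: VV[1]=[0, 0, 0]
Initial: VV[2]=[0, 0, 0]
Event 1: SEND 1->2: VV[1][1]++ -> VV[1]=[0, 1, 0], msg_vec=[0, 1, 0]; VV[2]=max(VV[2],msg_vec) then VV[2][2]++ -> VV[2]=[0, 1, 1]
Event 2: SEND 2->0: VV[2][2]++ -> VV[2]=[0, 1, 2], msg_vec=[0, 1, 2]; VV[0]=max(VV[0],msg_vec) then VV[0][0]++ -> VV[0]=[1, 1, 2]
Event 3: SEND 1->2: VV[1][1]++ -> VV[1]=[0, 2, 0], msg_vec=[0, 2, 0]; VV[2]=max(VV[2],msg_vec) then VV[2][2]++ -> VV[2]=[0, 2, 3]
Event 4: LOCAL 2: VV[2][2]++ -> VV[2]=[0, 2, 4]
Event 5: SEND 2->0: VV[2][2]++ -> VV[2]=[0, 2, 5], msg_vec=[0, 2, 5]; VV[0]=max(VV[0],msg_vec) then VV[0][0]++ -> VV[0]=[2, 2, 5]
Event 6: LOCAL 0: VV[0][0]++ -> VV[0]=[3, 2, 5]
Event 7: SEND 1->0: VV[1][1]++ -> VV[1]=[0, 3, 0], msg_vec=[0, 3, 0]; VV[0]=max(VV[0],msg_vec) then VV[0][0]++ -> VV[0]=[4, 3, 5]
Event 8: SEND 0->1: VV[0][0]++ -> VV[0]=[5, 3, 5], msg_vec=[5, 3, 5]; VV[1]=max(VV[1],msg_vec) then VV[1][1]++ -> VV[1]=[5, 4, 5]
Event 4 stamp: [0, 2, 4]
Event 8 stamp: [5, 3, 5]
[0, 2, 4] <= [5, 3, 5]? True
[5, 3, 5] <= [0, 2, 4]? False
Relation: before

Answer: before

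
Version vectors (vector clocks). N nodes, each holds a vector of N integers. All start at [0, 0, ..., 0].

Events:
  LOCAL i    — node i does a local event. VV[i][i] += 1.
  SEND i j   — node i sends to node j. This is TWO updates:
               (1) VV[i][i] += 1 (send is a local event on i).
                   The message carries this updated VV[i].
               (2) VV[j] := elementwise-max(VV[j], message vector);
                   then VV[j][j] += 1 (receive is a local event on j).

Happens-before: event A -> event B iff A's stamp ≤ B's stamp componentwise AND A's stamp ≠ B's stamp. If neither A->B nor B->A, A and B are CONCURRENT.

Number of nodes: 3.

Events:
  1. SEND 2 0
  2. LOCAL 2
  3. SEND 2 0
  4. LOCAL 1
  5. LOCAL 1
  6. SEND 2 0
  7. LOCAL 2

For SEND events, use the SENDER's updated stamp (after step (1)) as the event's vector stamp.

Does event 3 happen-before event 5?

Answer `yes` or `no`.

Answer: no

Derivation:
Initial: VV[0]=[0, 0, 0]
Initial: VV[1]=[0, 0, 0]
Initial: VV[2]=[0, 0, 0]
Event 1: SEND 2->0: VV[2][2]++ -> VV[2]=[0, 0, 1], msg_vec=[0, 0, 1]; VV[0]=max(VV[0],msg_vec) then VV[0][0]++ -> VV[0]=[1, 0, 1]
Event 2: LOCAL 2: VV[2][2]++ -> VV[2]=[0, 0, 2]
Event 3: SEND 2->0: VV[2][2]++ -> VV[2]=[0, 0, 3], msg_vec=[0, 0, 3]; VV[0]=max(VV[0],msg_vec) then VV[0][0]++ -> VV[0]=[2, 0, 3]
Event 4: LOCAL 1: VV[1][1]++ -> VV[1]=[0, 1, 0]
Event 5: LOCAL 1: VV[1][1]++ -> VV[1]=[0, 2, 0]
Event 6: SEND 2->0: VV[2][2]++ -> VV[2]=[0, 0, 4], msg_vec=[0, 0, 4]; VV[0]=max(VV[0],msg_vec) then VV[0][0]++ -> VV[0]=[3, 0, 4]
Event 7: LOCAL 2: VV[2][2]++ -> VV[2]=[0, 0, 5]
Event 3 stamp: [0, 0, 3]
Event 5 stamp: [0, 2, 0]
[0, 0, 3] <= [0, 2, 0]? False. Equal? False. Happens-before: False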